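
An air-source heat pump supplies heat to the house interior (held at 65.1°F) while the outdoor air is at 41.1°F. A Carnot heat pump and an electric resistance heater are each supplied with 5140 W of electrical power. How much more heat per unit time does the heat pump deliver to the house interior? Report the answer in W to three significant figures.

107000 W

In absolute terms T_C = 278.21 K and T_H = 291.54 K, so ΔT = 13.33 K.
COP_Carnot = T_H/ΔT = 291.54/13.33 = 21.87.
The heat pump delivers Q̇_H = COP × Ẇ = 112400 W; the resistance heater delivers Ẇ = 5140 W.
Extra = (COP − 1)·Ẇ = 107200 W.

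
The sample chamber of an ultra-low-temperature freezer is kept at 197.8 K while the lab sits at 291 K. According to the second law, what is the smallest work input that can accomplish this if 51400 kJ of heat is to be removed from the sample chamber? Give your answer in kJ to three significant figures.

24200 kJ

The reservoir spacing is ΔT = 291 − 197.8 = 93.20 K.
The reversible limit is COP_R = T_C/ΔT = 2.122, so W_min = Q_C/COP = Q_C·ΔT/T_C.
W_min = 51400 × 93.20/197.80 = 24220 kJ.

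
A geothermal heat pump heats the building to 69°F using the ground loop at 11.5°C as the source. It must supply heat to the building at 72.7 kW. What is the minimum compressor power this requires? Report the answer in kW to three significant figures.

In absolute terms T_C = 284.65 K and T_H = 293.71 K, so ΔT = 9.056 K.
COP_Carnot = T_H/ΔT = 293.71/9.056 = 32.43.
Ẇ_min = Q̇/COP_Carnot = 72.70/32.43 = 2.241 kW.

2.24 kW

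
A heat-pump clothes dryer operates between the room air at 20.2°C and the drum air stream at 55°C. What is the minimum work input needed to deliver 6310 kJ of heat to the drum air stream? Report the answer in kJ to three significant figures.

669 kJ

In absolute terms T_C = 293.35 K and T_H = 328.15 K, so ΔT = 34.80 K.
The reversible limit is COP_HP = T_H/ΔT = 9.430, so W_min = Q_H/COP = Q_H·ΔT/T_H.
W_min = 6310 × 34.80/328.15 = 669.2 kJ.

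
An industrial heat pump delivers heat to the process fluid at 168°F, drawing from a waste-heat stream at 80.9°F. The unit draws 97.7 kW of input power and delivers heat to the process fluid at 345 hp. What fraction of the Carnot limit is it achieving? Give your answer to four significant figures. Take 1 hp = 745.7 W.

0.3654

Converting, Q̇_H = 345.0 hp = 257.3 kW, so COP_actual = Q̇_H/Ẇ = 257.3/97.70 = 2.633.
In absolute terms T_C = 300.32 K and T_H = 348.71 K, so ΔT = 48.39 K.
COP_Carnot = T_H/ΔT = 348.71/48.39 = 7.206.
η_II = COP_actual/COP_Carnot = 2.633/7.206 = 0.3654.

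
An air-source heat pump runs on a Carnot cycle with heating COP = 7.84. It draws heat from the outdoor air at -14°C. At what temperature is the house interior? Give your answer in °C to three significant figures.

23.9 °C

COP_HP = T_H/(T_H − T_C) rearranges to T_H = COP·T_C/(COP − 1).
With T_C = 259.15 K, T_H = 7.84 × 259.15/6.840 = 297.04 K.
Converting, 297.04 K = 23.89°C.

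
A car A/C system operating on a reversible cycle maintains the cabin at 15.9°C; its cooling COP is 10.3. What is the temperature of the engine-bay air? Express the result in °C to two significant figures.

44 °C

COP_R = T_C/(T_H − T_C) gives T_H − T_C = T_C/COP.
With T_C = 289.05 K, T_H = 289.05 × (1 + 1/10.3) = 317.11 K.
Converting, 317.11 K = 43.96°C.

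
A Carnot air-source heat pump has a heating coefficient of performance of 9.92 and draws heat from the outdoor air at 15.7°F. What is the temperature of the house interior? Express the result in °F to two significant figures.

69 °F

COP_HP = T_H/(T_H − T_C) rearranges to T_H = COP·T_C/(COP − 1).
With T_C = 264.09 K, T_H = 9.92 × 264.09/8.920 = 293.70 K.
Converting, 293.70 K = 68.99°F.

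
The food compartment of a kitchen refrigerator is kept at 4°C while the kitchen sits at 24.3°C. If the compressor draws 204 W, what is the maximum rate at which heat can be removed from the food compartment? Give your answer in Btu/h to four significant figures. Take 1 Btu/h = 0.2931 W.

9502 Btu/h

In absolute terms T_C = 277.15 K and T_H = 297.45 K, so ΔT = 20.30 K.
COP_Carnot = T_C/ΔT = 277.15/20.30 = 13.65.
Q̇_max = COP_Carnot × Ẇ = 13.65 × 204.0 W = 2785 W = 9502 Btu/h.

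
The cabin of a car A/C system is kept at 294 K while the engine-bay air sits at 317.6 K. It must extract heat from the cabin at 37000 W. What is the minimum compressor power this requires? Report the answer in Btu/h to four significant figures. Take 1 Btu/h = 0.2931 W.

The reservoir spacing is ΔT = 317.6 − 294 = 23.60 K.
COP_Carnot = T_C/ΔT = 294.00/23.60 = 12.46.
Ẇ_min = Q̇/COP_Carnot = 37000/12.46 = 2970 W = 10130 Btu/h.

10130 Btu/h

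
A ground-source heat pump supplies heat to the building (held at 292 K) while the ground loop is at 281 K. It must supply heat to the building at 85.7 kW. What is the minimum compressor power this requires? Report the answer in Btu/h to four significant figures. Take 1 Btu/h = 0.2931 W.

The reservoir spacing is ΔT = 292 − 281 = 11.00 K.
COP_Carnot = T_H/ΔT = 292.00/11.00 = 26.55.
Ẇ_min = Q̇/COP_Carnot = 85.70/26.55 = 3.228 kW = 11010 Btu/h.

11010 Btu/h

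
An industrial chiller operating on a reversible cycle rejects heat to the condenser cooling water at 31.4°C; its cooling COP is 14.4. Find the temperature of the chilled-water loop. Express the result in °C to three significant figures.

For a Carnot refrigerator COP_R = T_C/(T_H − T_C), so T_C = COP·T_H/(1 + COP).
With T_H = 304.55 K, T_C = 14.4 × 304.55/15.40 = 284.77 K.
Converting, 284.77 K = 11.62°C.

11.6 °C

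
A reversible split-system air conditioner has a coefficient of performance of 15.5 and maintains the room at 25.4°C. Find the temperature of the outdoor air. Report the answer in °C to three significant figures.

44.7 °C

COP_R = T_C/(T_H − T_C) gives T_H − T_C = T_C/COP.
With T_C = 298.55 K, T_H = 298.55 × (1 + 1/15.5) = 317.81 K.
Converting, 317.81 K = 44.66°C.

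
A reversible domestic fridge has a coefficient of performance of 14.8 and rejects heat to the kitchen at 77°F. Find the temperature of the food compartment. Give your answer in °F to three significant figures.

43.0 °F

For a Carnot refrigerator COP_R = T_C/(T_H − T_C), so T_C = COP·T_H/(1 + COP).
With T_H = 298.15 K, T_C = 14.8 × 298.15/15.80 = 279.28 K.
Converting, 279.28 K = 43.03°F.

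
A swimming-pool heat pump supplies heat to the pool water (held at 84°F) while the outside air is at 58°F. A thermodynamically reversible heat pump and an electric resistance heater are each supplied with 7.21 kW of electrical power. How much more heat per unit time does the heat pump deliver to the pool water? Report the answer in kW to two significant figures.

140 kW

In absolute terms T_C = 287.59 K and T_H = 302.04 K, so ΔT = 14.44 K.
COP_Carnot = T_H/ΔT = 302.04/14.44 = 20.91.
The heat pump delivers Q̇_H = COP × Ẇ = 150.8 kW; the resistance heater delivers Ẇ = 7.210 kW.
Extra = (COP − 1)·Ẇ = 143.6 kW.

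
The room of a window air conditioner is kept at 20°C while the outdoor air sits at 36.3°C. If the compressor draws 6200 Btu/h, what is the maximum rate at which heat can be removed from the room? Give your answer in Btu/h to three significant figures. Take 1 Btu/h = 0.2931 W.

112000 Btu/h

In absolute terms T_C = 293.15 K and T_H = 309.45 K, so ΔT = 16.30 K.
COP_Carnot = T_C/ΔT = 293.15/16.30 = 17.98.
Q̇_max = COP_Carnot × Ẇ = 17.98 × 6200 Btu/h = 111500 Btu/h.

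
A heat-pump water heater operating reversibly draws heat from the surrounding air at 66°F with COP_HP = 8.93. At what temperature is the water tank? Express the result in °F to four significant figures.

COP_HP = T_H/(T_H − T_C) rearranges to T_H = COP·T_C/(COP − 1).
With T_C = 292.04 K, T_H = 8.93 × 292.04/7.930 = 328.87 K.
Converting, 328.87 K = 132.29°F.

132.3 °F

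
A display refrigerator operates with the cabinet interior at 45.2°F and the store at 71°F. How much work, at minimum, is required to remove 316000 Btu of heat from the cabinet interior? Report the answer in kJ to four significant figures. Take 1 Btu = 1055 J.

17040 kJ

In absolute terms T_C = 280.48 K and T_H = 294.82 K, so ΔT = 14.33 K.
The reversible limit is COP_R = T_C/ΔT = 19.57, so W_min = Q_C/COP = Q_C·ΔT/T_C.
W_min = 316000 × 14.33/280.48 = 16150 Btu = 17040 kJ.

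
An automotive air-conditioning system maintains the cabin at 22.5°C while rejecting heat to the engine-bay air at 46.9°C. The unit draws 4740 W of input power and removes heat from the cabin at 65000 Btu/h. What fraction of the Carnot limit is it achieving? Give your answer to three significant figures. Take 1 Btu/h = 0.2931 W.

0.332

Converting, Q̇_C = 65000 Btu/h = 19050 W, so COP_actual = Q̇_C/Ẇ = 19050/4740 = 4.019.
In absolute terms T_C = 295.65 K and T_H = 320.05 K, so ΔT = 24.40 K.
COP_Carnot = T_C/ΔT = 295.65/24.40 = 12.12.
η_II = COP_actual/COP_Carnot = 4.019/12.12 = 0.3317.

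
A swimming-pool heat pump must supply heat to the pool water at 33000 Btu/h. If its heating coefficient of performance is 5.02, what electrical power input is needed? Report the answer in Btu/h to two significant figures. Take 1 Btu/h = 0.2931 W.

Ẇ = Q̇_H/COP_HP = 33000/5.02 = 6574 Btu/h.

6600 Btu/h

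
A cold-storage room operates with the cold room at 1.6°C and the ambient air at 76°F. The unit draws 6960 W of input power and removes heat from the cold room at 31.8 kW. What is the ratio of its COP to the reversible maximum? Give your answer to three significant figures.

0.380

Converting, Q̇_C = 31.80 kW = 31800 W, so COP_actual = Q̇_C/Ẇ = 31800/6960 = 4.569.
In absolute terms T_C = 274.75 K and T_H = 297.59 K, so ΔT = 22.84 K.
COP_Carnot = T_C/ΔT = 274.75/22.84 = 12.03.
η_II = COP_actual/COP_Carnot = 4.569/12.03 = 0.3799.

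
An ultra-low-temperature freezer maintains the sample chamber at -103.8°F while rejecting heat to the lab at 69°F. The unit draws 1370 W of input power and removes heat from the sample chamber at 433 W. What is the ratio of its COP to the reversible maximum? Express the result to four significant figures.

COP_actual = Q̇_C/Ẇ = 433.0/1370 = 0.3161.
In absolute terms T_C = 197.71 K and T_H = 293.71 K, so ΔT = 96.00 K.
COP_Carnot = T_C/ΔT = 197.71/96.00 = 2.059.
η_II = COP_actual/COP_Carnot = 0.3161/2.059 = 0.1535.

0.1535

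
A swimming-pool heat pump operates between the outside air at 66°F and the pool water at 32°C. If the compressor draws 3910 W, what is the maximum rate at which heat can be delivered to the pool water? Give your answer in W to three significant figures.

In absolute terms T_C = 292.04 K and T_H = 305.15 K, so ΔT = 13.11 K.
COP_Carnot = T_H/ΔT = 305.15/13.11 = 23.27.
Q̇_max = COP_Carnot × Ẇ = 23.27 × 3910 W = 91000 W.

91000 W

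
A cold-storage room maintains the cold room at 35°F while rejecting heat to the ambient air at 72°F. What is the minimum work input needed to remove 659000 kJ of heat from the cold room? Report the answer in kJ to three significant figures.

49300 kJ

In absolute terms T_C = 274.82 K and T_H = 295.37 K, so ΔT = 20.56 K.
The reversible limit is COP_R = T_C/ΔT = 13.37, so W_min = Q_C/COP = Q_C·ΔT/T_C.
W_min = 659000 × 20.56/274.82 = 49290 kJ.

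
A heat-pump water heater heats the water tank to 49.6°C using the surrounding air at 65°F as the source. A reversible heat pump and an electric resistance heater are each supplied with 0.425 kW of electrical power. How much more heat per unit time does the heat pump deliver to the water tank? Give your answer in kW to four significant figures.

3.962 kW

In absolute terms T_C = 291.48 K and T_H = 322.75 K, so ΔT = 31.27 K.
COP_Carnot = T_H/ΔT = 322.75/31.27 = 10.32.
The heat pump delivers Q̇_H = COP × Ẇ = 4.387 kW; the resistance heater delivers Ẇ = 0.4250 kW.
Extra = (COP − 1)·Ẇ = 3.962 kW.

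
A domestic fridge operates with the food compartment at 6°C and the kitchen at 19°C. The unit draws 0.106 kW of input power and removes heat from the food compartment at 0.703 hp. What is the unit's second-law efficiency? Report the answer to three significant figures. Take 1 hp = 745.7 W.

Converting, Q̇_C = 0.7030 hp = 0.5242 kW, so COP_actual = Q̇_C/Ẇ = 0.5242/0.1060 = 4.946.
In absolute terms T_C = 279.15 K and T_H = 292.15 K, so ΔT = 13.00 K.
COP_Carnot = T_C/ΔT = 279.15/13.00 = 21.47.
η_II = COP_actual/COP_Carnot = 4.946/21.47 = 0.2303.

0.230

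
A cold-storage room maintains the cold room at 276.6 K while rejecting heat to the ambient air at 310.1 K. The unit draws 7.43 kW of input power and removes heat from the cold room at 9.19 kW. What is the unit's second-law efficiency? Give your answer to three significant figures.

0.150

COP_actual = Q̇_C/Ẇ = 9.190/7.430 = 1.237.
The reservoir spacing is ΔT = 310.1 − 276.6 = 33.50 K.
COP_Carnot = T_C/ΔT = 276.60/33.50 = 8.257.
η_II = COP_actual/COP_Carnot = 1.237/8.257 = 0.1498.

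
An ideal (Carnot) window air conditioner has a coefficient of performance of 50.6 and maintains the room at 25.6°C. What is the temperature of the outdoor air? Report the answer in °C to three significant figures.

31.5 °C

COP_R = T_C/(T_H − T_C) gives T_H − T_C = T_C/COP.
With T_C = 298.75 K, T_H = 298.75 × (1 + 1/50.6) = 304.65 K.
Converting, 304.65 K = 31.50°C.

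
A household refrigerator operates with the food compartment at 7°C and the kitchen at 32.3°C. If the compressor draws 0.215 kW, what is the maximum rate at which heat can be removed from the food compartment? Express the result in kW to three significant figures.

In absolute terms T_C = 280.15 K and T_H = 305.45 K, so ΔT = 25.30 K.
COP_Carnot = T_C/ΔT = 280.15/25.30 = 11.07.
Q̇_max = COP_Carnot × Ẇ = 11.07 × 0.2150 kW = 2.381 kW.

2.38 kW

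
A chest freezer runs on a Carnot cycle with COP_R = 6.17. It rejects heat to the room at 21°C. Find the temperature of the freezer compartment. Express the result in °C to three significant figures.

For a Carnot refrigerator COP_R = T_C/(T_H − T_C), so T_C = COP·T_H/(1 + COP).
With T_H = 294.15 K, T_C = 6.17 × 294.15/7.170 = 253.12 K.
Converting, 253.12 K = -20.03°C.

-20.0 °C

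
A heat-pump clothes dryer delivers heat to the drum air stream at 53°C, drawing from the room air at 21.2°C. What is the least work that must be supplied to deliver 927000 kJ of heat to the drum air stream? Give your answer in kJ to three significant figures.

In absolute terms T_C = 294.35 K and T_H = 326.15 K, so ΔT = 31.80 K.
The reversible limit is COP_HP = T_H/ΔT = 10.26, so W_min = Q_H/COP = Q_H·ΔT/T_H.
W_min = 927000 × 31.80/326.15 = 90380 kJ.

90400 kJ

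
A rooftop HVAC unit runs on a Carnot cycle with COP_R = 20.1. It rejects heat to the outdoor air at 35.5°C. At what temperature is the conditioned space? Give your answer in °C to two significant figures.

21 °C

For a Carnot refrigerator COP_R = T_C/(T_H − T_C), so T_C = COP·T_H/(1 + COP).
With T_H = 308.65 K, T_C = 20.1 × 308.65/21.10 = 294.02 K.
Converting, 294.02 K = 20.87°C.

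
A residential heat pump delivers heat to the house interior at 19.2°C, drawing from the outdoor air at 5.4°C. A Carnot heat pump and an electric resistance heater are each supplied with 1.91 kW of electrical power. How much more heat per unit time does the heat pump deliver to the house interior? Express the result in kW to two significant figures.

39 kW

In absolute terms T_C = 278.55 K and T_H = 292.35 K, so ΔT = 13.80 K.
COP_Carnot = T_H/ΔT = 292.35/13.80 = 21.18.
The heat pump delivers Q̇_H = COP × Ẇ = 40.46 kW; the resistance heater delivers Ẇ = 1.910 kW.
Extra = (COP − 1)·Ẇ = 38.55 kW.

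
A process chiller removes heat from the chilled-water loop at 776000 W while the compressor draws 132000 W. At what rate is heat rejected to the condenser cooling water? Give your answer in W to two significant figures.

For a cyclic device the first law requires Q̇_H = Q̇_C + Ẇ.
Q̇_H = Q̇_C + Ẇ = 908000 W.

910000 W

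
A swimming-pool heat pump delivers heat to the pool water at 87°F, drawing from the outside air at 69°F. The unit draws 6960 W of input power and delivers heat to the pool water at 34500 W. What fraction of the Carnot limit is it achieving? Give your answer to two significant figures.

0.16

COP_actual = Q̇_H/Ẇ = 34500/6960 = 4.957.
In absolute terms T_C = 293.71 K and T_H = 303.71 K, so ΔT = 10.00 K.
COP_Carnot = T_H/ΔT = 303.71/10.00 = 30.37.
η_II = COP_actual/COP_Carnot = 4.957/30.37 = 0.1632.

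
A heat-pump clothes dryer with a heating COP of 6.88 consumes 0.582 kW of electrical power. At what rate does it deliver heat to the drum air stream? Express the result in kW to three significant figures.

4.00 kW

Q̇_H = COP_HP × Ẇ = 6.88 × 0.5820 = 4.004 kW.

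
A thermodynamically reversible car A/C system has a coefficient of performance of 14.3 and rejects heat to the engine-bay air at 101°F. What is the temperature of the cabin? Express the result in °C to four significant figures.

17.97 °C

For a Carnot refrigerator COP_R = T_C/(T_H − T_C), so T_C = COP·T_H/(1 + COP).
With T_H = 311.48 K, T_C = 14.3 × 311.48/15.30 = 291.12 K.
Converting, 291.12 K = 17.97°C.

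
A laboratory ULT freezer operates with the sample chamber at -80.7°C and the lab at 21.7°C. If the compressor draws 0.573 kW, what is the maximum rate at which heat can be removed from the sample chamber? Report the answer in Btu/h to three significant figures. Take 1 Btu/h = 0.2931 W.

In absolute terms T_C = 192.45 K and T_H = 294.85 K, so ΔT = 102.4 K.
COP_Carnot = T_C/ΔT = 192.45/102.4 = 1.879.
Q̇_max = COP_Carnot × Ẇ = 1.879 × 0.5730 kW = 1.077 kW = 3674 Btu/h.

3670 Btu/h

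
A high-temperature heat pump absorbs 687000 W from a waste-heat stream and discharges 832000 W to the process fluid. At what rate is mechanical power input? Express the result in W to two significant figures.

For a cyclic device the first law requires Q̇_H = Q̇_C + Ẇ.
Ẇ = Q̇_H − Q̇_C = 145000 W.

150000 W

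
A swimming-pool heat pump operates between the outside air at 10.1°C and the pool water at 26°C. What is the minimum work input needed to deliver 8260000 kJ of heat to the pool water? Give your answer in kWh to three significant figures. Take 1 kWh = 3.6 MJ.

In absolute terms T_C = 283.25 K and T_H = 299.15 K, so ΔT = 15.90 K.
The reversible limit is COP_HP = T_H/ΔT = 18.81, so W_min = Q_H/COP = Q_H·ΔT/T_H.
W_min = 8260000 × 15.90/299.15 = 439000 kJ = 122.0 kWh.

122 kWh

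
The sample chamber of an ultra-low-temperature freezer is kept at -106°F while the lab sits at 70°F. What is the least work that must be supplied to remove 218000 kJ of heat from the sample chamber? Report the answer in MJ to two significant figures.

In absolute terms T_C = 196.48 K and T_H = 294.26 K, so ΔT = 97.78 K.
The reversible limit is COP_R = T_C/ΔT = 2.009, so W_min = Q_C/COP = Q_C·ΔT/T_C.
W_min = 218000 × 97.78/196.48 = 108500 kJ = 108.5 MJ.

110 MJ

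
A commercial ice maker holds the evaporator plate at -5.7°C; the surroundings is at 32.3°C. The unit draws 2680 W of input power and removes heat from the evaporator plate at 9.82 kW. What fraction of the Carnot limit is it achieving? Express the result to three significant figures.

0.521

Converting, Q̇_C = 9.820 kW = 9820 W, so COP_actual = Q̇_C/Ẇ = 9820/2680 = 3.664.
In absolute terms T_C = 267.45 K and T_H = 305.45 K, so ΔT = 38.00 K.
COP_Carnot = T_C/ΔT = 267.45/38.00 = 7.038.
η_II = COP_actual/COP_Carnot = 3.664/7.038 = 0.5206.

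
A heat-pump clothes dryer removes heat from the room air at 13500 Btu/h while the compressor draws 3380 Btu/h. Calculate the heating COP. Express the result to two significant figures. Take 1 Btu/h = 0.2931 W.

The first law gives Q̇_H = Q̇_C + Ẇ, so the three rates are Q̇_C = 13500, Q̇_H = 16880, Ẇ = 3380 Btu/h.
COP_HP = Q̇_H/Ẇ = 16880/3380 = 4.994.

5.0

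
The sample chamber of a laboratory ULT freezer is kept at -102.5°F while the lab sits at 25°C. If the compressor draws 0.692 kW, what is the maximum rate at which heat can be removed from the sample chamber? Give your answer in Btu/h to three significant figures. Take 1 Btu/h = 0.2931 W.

4700 Btu/h

In absolute terms T_C = 198.43 K and T_H = 298.15 K, so ΔT = 99.72 K.
COP_Carnot = T_C/ΔT = 198.43/99.72 = 1.990.
Q̇_max = COP_Carnot × Ẇ = 1.990 × 0.6920 kW = 1.377 kW = 4698 Btu/h.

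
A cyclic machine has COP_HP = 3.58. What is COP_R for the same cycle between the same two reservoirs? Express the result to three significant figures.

2.58

Since Q_H = Q_C + W for any cycle, COP_R = Q_C/W = Q_H/W − 1.
COP_R = 3.58 − 1 = 2.58.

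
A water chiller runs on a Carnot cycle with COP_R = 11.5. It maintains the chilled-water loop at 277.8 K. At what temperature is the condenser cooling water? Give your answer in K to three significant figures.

COP_R = T_C/(T_H − T_C) gives T_H − T_C = T_C/COP.
With T_C = 277.80 K, T_H = 277.80 × (1 + 1/11.5) = 301.96 K.

302 K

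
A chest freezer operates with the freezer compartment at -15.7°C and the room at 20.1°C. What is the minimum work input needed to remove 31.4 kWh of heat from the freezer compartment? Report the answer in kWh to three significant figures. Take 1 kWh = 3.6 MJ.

In absolute terms T_C = 257.45 K and T_H = 293.25 K, so ΔT = 35.80 K.
The reversible limit is COP_R = T_C/ΔT = 7.191, so W_min = Q_C/COP = Q_C·ΔT/T_C.
W_min = 31.40 × 35.80/257.45 = 4.366 kWh.

4.37 kWh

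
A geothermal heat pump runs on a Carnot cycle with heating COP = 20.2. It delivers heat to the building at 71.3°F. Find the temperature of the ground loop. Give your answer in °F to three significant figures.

45.0 °F

COP_HP = T_H/(T_H − T_C) gives T_H − T_C = T_H/COP.
With T_H = 294.98 K, T_C = 294.98 × (1 − 1/20.2) = 280.38 K.
Converting, 280.38 K = 45.01°F.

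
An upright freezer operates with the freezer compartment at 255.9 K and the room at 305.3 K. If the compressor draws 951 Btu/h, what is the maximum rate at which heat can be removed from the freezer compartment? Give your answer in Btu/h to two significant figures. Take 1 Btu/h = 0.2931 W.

The reservoir spacing is ΔT = 305.3 − 255.9 = 49.40 K.
COP_Carnot = T_C/ΔT = 255.90/49.40 = 5.180.
Q̇_max = COP_Carnot × Ẇ = 5.180 × 951.0 Btu/h = 4926 Btu/h.

4900 Btu/h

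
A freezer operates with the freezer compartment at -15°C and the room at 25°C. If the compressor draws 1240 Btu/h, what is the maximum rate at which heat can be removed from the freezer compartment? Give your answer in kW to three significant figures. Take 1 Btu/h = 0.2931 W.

2.35 kW

In absolute terms T_C = 258.15 K and T_H = 298.15 K, so ΔT = 40.00 K.
COP_Carnot = T_C/ΔT = 258.15/40.00 = 6.454.
Q̇_max = COP_Carnot × Ẇ = 6.454 × 1240 Btu/h = 8003 Btu/h = 2.346 kW.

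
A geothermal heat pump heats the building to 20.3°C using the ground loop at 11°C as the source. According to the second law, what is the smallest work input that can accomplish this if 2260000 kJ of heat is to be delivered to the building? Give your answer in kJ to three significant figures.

71600 kJ

In absolute terms T_C = 284.15 K and T_H = 293.45 K, so ΔT = 9.300 K.
The reversible limit is COP_HP = T_H/ΔT = 31.55, so W_min = Q_H/COP = Q_H·ΔT/T_H.
W_min = 2260000 × 9.300/293.45 = 71620 kJ.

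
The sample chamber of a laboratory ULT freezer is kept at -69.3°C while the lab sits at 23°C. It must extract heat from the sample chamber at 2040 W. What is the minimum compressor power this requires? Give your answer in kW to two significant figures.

In absolute terms T_C = 203.85 K and T_H = 296.15 K, so ΔT = 92.30 K.
COP_Carnot = T_C/ΔT = 203.85/92.30 = 2.209.
Ẇ_min = Q̇/COP_Carnot = 2040/2.209 = 923.7 W = 0.9237 kW.

0.92 kW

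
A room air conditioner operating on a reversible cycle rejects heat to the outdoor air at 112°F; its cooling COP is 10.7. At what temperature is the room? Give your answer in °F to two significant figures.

For a Carnot refrigerator COP_R = T_C/(T_H − T_C), so T_C = COP·T_H/(1 + COP).
With T_H = 317.59 K, T_C = 10.7 × 317.59/11.70 = 290.45 K.
Converting, 290.45 K = 63.14°F.

63 °F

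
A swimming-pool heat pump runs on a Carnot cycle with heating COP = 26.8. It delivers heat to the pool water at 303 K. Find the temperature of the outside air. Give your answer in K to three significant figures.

292 K

COP_HP = T_H/(T_H − T_C) gives T_H − T_C = T_H/COP.
With T_H = 303.00 K, T_C = 303.00 × (1 − 1/26.8) = 291.69 K.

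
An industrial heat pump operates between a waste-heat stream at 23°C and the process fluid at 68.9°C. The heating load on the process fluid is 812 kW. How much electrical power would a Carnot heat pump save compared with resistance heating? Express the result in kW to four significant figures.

703.0 kW

In absolute terms T_C = 296.15 K and T_H = 342.05 K, so ΔT = 45.90 K.
COP_Carnot = T_H/ΔT = 342.05/45.90 = 7.452.
Resistance heating needs Ẇ_res = Q̇_H = 812.0 kW; the reversible heat pump needs only Ẇ_hp = Q̇_H/COP = 109.0 kW.
Saving = 812.0 − 109.0 = 703.0 kW.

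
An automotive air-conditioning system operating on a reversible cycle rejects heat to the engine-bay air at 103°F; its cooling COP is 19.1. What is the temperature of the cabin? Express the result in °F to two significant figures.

For a Carnot refrigerator COP_R = T_C/(T_H − T_C), so T_C = COP·T_H/(1 + COP).
With T_H = 312.59 K, T_C = 19.1 × 312.59/20.10 = 297.04 K.
Converting, 297.04 K = 75.01°F.

75 °F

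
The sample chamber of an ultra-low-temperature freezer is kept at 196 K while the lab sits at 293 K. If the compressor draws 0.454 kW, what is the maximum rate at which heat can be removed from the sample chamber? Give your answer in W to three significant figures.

The reservoir spacing is ΔT = 293 − 196 = 97.00 K.
COP_Carnot = T_C/ΔT = 196.00/97.00 = 2.021.
Q̇_max = COP_Carnot × Ẇ = 2.021 × 0.4540 kW = 0.9174 kW = 917.4 W.

917 W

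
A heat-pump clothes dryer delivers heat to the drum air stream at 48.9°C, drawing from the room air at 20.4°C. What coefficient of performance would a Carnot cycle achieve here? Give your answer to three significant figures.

11.3

In absolute terms T_C = 293.55 K and T_H = 322.05 K, so ΔT = 28.50 K.
For a reversible cycle, COP_Carnot = T_H/ΔT = 322.05/28.50 = 11.30.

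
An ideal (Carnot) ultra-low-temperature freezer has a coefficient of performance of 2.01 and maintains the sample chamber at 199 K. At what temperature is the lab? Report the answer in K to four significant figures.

298.0 K

COP_R = T_C/(T_H − T_C) gives T_H − T_C = T_C/COP.
With T_C = 199.00 K, T_H = 199.00 × (1 + 1/2.01) = 298.00 K.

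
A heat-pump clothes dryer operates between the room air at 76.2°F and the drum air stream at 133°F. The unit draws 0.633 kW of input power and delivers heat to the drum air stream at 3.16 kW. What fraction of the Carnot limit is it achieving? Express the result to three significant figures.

COP_actual = Q̇_H/Ẇ = 3.160/0.6330 = 4.992.
In absolute terms T_C = 297.71 K and T_H = 329.26 K, so ΔT = 31.56 K.
COP_Carnot = T_H/ΔT = 329.26/31.56 = 10.43.
η_II = COP_actual/COP_Carnot = 4.992/10.43 = 0.4784.

0.478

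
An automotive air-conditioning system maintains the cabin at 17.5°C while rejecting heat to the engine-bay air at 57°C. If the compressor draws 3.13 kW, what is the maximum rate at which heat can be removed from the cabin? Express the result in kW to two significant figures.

23 kW

In absolute terms T_C = 290.65 K and T_H = 330.15 K, so ΔT = 39.50 K.
COP_Carnot = T_C/ΔT = 290.65/39.50 = 7.358.
Q̇_max = COP_Carnot × Ẇ = 7.358 × 3.130 kW = 23.03 kW.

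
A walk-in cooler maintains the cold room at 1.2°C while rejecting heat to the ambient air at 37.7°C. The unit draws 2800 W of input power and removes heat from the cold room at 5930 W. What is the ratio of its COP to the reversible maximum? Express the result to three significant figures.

0.282

COP_actual = Q̇_C/Ẇ = 5930/2800 = 2.118.
In absolute terms T_C = 274.35 K and T_H = 310.85 K, so ΔT = 36.50 K.
COP_Carnot = T_C/ΔT = 274.35/36.50 = 7.516.
η_II = COP_actual/COP_Carnot = 2.118/7.516 = 0.2818.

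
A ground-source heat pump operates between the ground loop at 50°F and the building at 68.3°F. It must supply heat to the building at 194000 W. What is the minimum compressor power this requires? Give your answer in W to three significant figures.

In absolute terms T_C = 283.15 K and T_H = 293.32 K, so ΔT = 10.17 K.
COP_Carnot = T_H/ΔT = 293.32/10.17 = 28.85.
Ẇ_min = Q̇/COP_Carnot = 194000/28.85 = 6724 W.

6720 W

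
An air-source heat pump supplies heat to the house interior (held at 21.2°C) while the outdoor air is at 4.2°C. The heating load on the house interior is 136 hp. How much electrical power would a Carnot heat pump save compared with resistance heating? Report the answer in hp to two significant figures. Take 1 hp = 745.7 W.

In absolute terms T_C = 277.35 K and T_H = 294.35 K, so ΔT = 17.00 K.
COP_Carnot = T_H/ΔT = 294.35/17.00 = 17.31.
Resistance heating needs Ẇ_res = Q̇_H = 136.0 hp; the reversible heat pump needs only Ẇ_hp = Q̇_H/COP = 7.855 hp.
Saving = 136.0 − 7.855 = 128.1 hp.

130 hp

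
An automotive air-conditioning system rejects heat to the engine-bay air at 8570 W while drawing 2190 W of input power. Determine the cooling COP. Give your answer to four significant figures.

The first law gives Q̇_H = Q̇_C + Ẇ, so the three rates are Q̇_C = 6380, Q̇_H = 8570, Ẇ = 2190 W.
COP_R = Q̇_C/Ẇ = 6380/2190 = 2.913.

2.913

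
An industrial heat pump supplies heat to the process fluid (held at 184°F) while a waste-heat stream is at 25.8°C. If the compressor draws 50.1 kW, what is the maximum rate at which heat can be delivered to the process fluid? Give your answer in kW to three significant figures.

In absolute terms T_C = 298.95 K and T_H = 357.59 K, so ΔT = 58.64 K.
COP_Carnot = T_H/ΔT = 357.59/58.64 = 6.098.
Q̇_max = COP_Carnot × Ẇ = 6.098 × 50.10 kW = 305.5 kW.

305 kW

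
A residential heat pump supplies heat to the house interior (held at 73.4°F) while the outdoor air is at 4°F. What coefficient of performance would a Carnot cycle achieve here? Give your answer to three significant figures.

In absolute terms T_C = 257.59 K and T_H = 296.15 K, so ΔT = 38.56 K.
For a reversible cycle, COP_Carnot = T_H/ΔT = 296.15/38.56 = 7.681.

7.68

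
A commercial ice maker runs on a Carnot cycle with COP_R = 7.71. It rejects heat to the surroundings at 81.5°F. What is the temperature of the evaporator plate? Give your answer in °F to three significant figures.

19.4 °F

For a Carnot refrigerator COP_R = T_C/(T_H − T_C), so T_C = COP·T_H/(1 + COP).
With T_H = 300.65 K, T_C = 7.71 × 300.65/8.710 = 266.13 K.
Converting, 266.13 K = 19.37°F.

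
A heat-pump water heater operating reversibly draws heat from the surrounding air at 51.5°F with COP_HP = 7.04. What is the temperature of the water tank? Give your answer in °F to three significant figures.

COP_HP = T_H/(T_H − T_C) rearranges to T_H = COP·T_C/(COP − 1).
With T_C = 283.98 K, T_H = 7.04 × 283.98/6.040 = 331.00 K.
Converting, 331.00 K = 136.13°F.

136 °F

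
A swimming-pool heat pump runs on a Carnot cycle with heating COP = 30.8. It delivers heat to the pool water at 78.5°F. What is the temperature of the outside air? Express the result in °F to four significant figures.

61.03 °F

COP_HP = T_H/(T_H − T_C) gives T_H − T_C = T_H/COP.
With T_H = 298.98 K, T_C = 298.98 × (1 − 1/30.8) = 289.28 K.
Converting, 289.28 K = 61.03°F.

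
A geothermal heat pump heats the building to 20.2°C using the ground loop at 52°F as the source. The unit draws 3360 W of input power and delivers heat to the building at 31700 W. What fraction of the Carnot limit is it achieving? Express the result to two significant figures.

0.29

COP_actual = Q̇_H/Ẇ = 31700/3360 = 9.435.
In absolute terms T_C = 284.26 K and T_H = 293.35 K, so ΔT = 9.089 K.
COP_Carnot = T_H/ΔT = 293.35/9.089 = 32.28.
η_II = COP_actual/COP_Carnot = 9.435/32.28 = 0.2923.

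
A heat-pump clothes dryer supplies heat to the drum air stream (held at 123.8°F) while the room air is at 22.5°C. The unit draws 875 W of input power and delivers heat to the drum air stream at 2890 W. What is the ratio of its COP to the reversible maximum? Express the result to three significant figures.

COP_actual = Q̇_H/Ẇ = 2890/875.0 = 3.303.
In absolute terms T_C = 295.65 K and T_H = 324.15 K, so ΔT = 28.50 K.
COP_Carnot = T_H/ΔT = 324.15/28.50 = 11.37.
η_II = COP_actual/COP_Carnot = 3.303/11.37 = 0.2904.

0.290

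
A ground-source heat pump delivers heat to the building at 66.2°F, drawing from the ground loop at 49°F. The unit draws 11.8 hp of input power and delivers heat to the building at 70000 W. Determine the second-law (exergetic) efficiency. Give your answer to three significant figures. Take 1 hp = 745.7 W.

0.260

Converting, Q̇_H = 70000 W = 93.87 hp, so COP_actual = Q̇_H/Ẇ = 93.87/11.80 = 7.955.
In absolute terms T_C = 282.59 K and T_H = 292.15 K, so ΔT = 9.556 K.
COP_Carnot = T_H/ΔT = 292.15/9.556 = 30.57.
η_II = COP_actual/COP_Carnot = 7.955/30.57 = 0.2602.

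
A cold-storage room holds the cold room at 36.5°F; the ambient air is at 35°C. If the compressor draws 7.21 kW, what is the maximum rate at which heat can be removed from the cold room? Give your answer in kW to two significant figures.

In absolute terms T_C = 275.65 K and T_H = 308.15 K, so ΔT = 32.50 K.
COP_Carnot = T_C/ΔT = 275.65/32.50 = 8.482.
Q̇_max = COP_Carnot × Ẇ = 8.482 × 7.210 kW = 61.15 kW.

61 kW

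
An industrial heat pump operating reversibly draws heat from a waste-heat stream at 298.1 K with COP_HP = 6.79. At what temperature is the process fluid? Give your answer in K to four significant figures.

COP_HP = T_H/(T_H − T_C) rearranges to T_H = COP·T_C/(COP − 1).
With T_C = 298.10 K, T_H = 6.79 × 298.10/5.790 = 349.59 K.

349.6 K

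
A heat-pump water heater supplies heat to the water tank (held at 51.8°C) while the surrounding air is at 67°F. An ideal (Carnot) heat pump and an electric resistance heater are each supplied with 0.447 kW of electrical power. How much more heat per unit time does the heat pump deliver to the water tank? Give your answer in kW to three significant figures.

4.04 kW

In absolute terms T_C = 292.59 K and T_H = 324.95 K, so ΔT = 32.36 K.
COP_Carnot = T_H/ΔT = 324.95/32.36 = 10.04.
The heat pump delivers Q̇_H = COP × Ẇ = 4.489 kW; the resistance heater delivers Ẇ = 0.4470 kW.
Extra = (COP − 1)·Ẇ = 4.042 kW.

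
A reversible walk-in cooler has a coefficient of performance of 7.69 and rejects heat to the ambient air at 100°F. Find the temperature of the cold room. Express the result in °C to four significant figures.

1.998 °C

For a Carnot refrigerator COP_R = T_C/(T_H − T_C), so T_C = COP·T_H/(1 + COP).
With T_H = 310.93 K, T_C = 7.69 × 310.93/8.690 = 275.15 K.
Converting, 275.15 K = 2.00°C.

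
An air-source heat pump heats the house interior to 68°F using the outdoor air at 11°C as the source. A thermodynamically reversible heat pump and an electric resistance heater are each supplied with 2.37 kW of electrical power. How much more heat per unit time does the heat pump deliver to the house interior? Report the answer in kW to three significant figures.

74.8 kW

In absolute terms T_C = 284.15 K and T_H = 293.15 K, so ΔT = 9.000 K.
COP_Carnot = T_H/ΔT = 293.15/9.000 = 32.57.
The heat pump delivers Q̇_H = COP × Ẇ = 77.20 kW; the resistance heater delivers Ẇ = 2.370 kW.
Extra = (COP − 1)·Ẇ = 74.83 kW.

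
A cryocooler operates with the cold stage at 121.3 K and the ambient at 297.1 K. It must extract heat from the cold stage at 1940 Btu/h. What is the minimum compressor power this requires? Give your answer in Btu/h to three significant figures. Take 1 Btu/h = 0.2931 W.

The reservoir spacing is ΔT = 297.1 − 121.3 = 175.8 K.
COP_Carnot = T_C/ΔT = 121.30/175.8 = 0.6900.
Ẇ_min = Q̇/COP_Carnot = 1940/0.6900 = 2812 Btu/h.

2810 Btu/h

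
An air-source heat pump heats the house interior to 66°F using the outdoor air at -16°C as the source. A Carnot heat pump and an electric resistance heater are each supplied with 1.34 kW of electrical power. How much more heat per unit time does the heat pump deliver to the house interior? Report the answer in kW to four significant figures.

In absolute terms T_C = 257.15 K and T_H = 292.04 K, so ΔT = 34.89 K.
COP_Carnot = T_H/ΔT = 292.04/34.89 = 8.371.
The heat pump delivers Q̇_H = COP × Ẇ = 11.22 kW; the resistance heater delivers Ẇ = 1.340 kW.
Extra = (COP − 1)·Ẇ = 9.877 kW.

9.877 kW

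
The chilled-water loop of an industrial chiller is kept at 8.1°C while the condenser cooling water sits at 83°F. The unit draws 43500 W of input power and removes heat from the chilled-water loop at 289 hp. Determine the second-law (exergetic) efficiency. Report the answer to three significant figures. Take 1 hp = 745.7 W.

0.356

Converting, Q̇_C = 289.0 hp = 215500 W, so COP_actual = Q̇_C/Ẇ = 215500/43500 = 4.954.
In absolute terms T_C = 281.25 K and T_H = 301.48 K, so ΔT = 20.23 K.
COP_Carnot = T_C/ΔT = 281.25/20.23 = 13.90.
η_II = COP_actual/COP_Carnot = 4.954/13.90 = 0.3564.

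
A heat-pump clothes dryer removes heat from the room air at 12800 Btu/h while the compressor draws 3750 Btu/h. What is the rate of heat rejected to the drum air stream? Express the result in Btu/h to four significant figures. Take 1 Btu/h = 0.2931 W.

16550 Btu/h

For a cyclic device the first law requires Q̇_H = Q̇_C + Ẇ.
Q̇_H = Q̇_C + Ẇ = 16550 Btu/h.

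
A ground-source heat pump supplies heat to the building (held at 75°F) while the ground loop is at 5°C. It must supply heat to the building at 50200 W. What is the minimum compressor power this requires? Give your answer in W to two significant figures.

In absolute terms T_C = 278.15 K and T_H = 297.04 K, so ΔT = 18.89 K.
COP_Carnot = T_H/ΔT = 297.04/18.89 = 15.73.
Ẇ_min = Q̇/COP_Carnot = 50200/15.73 = 3192 W.

3200 W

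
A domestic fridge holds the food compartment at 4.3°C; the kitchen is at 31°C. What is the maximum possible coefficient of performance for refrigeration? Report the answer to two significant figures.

In absolute terms T_C = 277.45 K and T_H = 304.15 K, so ΔT = 26.70 K.
For a reversible cycle, COP_Carnot = T_C/ΔT = 277.45/26.70 = 10.39.

10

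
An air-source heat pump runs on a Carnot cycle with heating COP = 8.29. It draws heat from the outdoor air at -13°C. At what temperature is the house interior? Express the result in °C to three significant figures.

22.7 °C

COP_HP = T_H/(T_H − T_C) rearranges to T_H = COP·T_C/(COP − 1).
With T_C = 260.15 K, T_H = 8.29 × 260.15/7.290 = 295.84 K.
Converting, 295.84 K = 22.69°C.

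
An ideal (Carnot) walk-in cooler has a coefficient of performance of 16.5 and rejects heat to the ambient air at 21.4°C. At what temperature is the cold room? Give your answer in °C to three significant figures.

4.57 °C

For a Carnot refrigerator COP_R = T_C/(T_H − T_C), so T_C = COP·T_H/(1 + COP).
With T_H = 294.55 K, T_C = 16.5 × 294.55/17.50 = 277.72 K.
Converting, 277.72 K = 4.57°C.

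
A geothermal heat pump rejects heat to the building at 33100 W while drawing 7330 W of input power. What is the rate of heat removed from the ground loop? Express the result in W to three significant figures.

25800 W

For a cyclic device the first law requires Q̇_H = Q̇_C + Ẇ.
Q̇_C = Q̇_H − Ẇ = 25770 W.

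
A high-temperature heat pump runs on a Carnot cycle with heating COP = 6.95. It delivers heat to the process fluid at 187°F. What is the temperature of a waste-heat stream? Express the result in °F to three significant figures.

COP_HP = T_H/(T_H − T_C) gives T_H − T_C = T_H/COP.
With T_H = 359.26 K, T_C = 359.26 × (1 − 1/6.95) = 307.57 K.
Converting, 307.57 K = 93.95°F.

94.0 °F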